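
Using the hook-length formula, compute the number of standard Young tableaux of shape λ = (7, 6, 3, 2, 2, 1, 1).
# SYT of shape (7, 6, 3, 2, 2, 1, 1) = 3481144128

Hook-length formula: f^λ = n! / Π hook(c), product over all cells c of the Young diagram. For λ = (7, 6, 3, 2, 2, 1, 1), n = 22 boxes. Hook lengths by row (left-to-right, top-to-bottom): [13, 10, 7, 5, 4, 3, 1]; [11, 8, 5, 3, 2, 1]; [7, 4, 1]; [5, 2]; [4, 1]; [2]; [1]. Product of hooks = 322882560000. So f^λ = 22! / 322882560000 = 1124000727777607680000 / 322882560000 = 3481144128.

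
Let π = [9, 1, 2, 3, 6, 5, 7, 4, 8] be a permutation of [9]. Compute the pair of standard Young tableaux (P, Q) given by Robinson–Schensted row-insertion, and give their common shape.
P = [1, 2, 3, 4, 7, 8] / [5] / [6] / [9];  Q = [1, 3, 4, 5, 7, 9] / [2] / [6] / [8];  common shape = (6, 1, 1, 1)

Row-insert the values π_1, π_2, … into P one at a time, bumping the leftmost entry strictly greater than the inserted value down to the next row. The recording tableau Q records, in position (i, j), the step at which that cell was added to P.
  Insert 9 (step 1): P = [9];  Q = [1]
  Insert 1 (step 2): P = [1] / [9];  Q = [1] / [2]
  Insert 2 (step 3): P = [1, 2] / [9];  Q = [1, 3] / [2]
  Insert 3 (step 4): P = [1, 2, 3] / [9];  Q = [1, 3, 4] / [2]
  Insert 6 (step 5): P = [1, 2, 3, 6] / [9];  Q = [1, 3, 4, 5] / [2]
  Insert 5 (step 6): P = [1, 2, 3, 5] / [6] / [9];  Q = [1, 3, 4, 5] / [2] / [6]
  Insert 7 (step 7): P = [1, 2, 3, 5, 7] / [6] / [9];  Q = [1, 3, 4, 5, 7] / [2] / [6]
  Insert 4 (step 8): P = [1, 2, 3, 4, 7] / [5] / [6] / [9];  Q = [1, 3, 4, 5, 7] / [2] / [6] / [8]
  Insert 8 (step 9): P = [1, 2, 3, 4, 7, 8] / [5] / [6] / [9];  Q = [1, 3, 4, 5, 7, 9] / [2] / [6] / [8]
Final shape: (6, 1, 1, 1).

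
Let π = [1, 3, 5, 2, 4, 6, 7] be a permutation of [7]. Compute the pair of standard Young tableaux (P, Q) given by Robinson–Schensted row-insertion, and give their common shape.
P = [1, 2, 4, 6, 7] / [3, 5];  Q = [1, 2, 3, 6, 7] / [4, 5];  common shape = (5, 2)

Row-insert the values π_1, π_2, … into P one at a time, bumping the leftmost entry strictly greater than the inserted value down to the next row. The recording tableau Q records, in position (i, j), the step at which that cell was added to P.
  Insert 1 (step 1): P = [1];  Q = [1]
  Insert 3 (step 2): P = [1, 3];  Q = [1, 2]
  Insert 5 (step 3): P = [1, 3, 5];  Q = [1, 2, 3]
  Insert 2 (step 4): P = [1, 2, 5] / [3];  Q = [1, 2, 3] / [4]
  Insert 4 (step 5): P = [1, 2, 4] / [3, 5];  Q = [1, 2, 3] / [4, 5]
  Insert 6 (step 6): P = [1, 2, 4, 6] / [3, 5];  Q = [1, 2, 3, 6] / [4, 5]
  Insert 7 (step 7): P = [1, 2, 4, 6, 7] / [3, 5];  Q = [1, 2, 3, 6, 7] / [4, 5]
Final shape: (5, 2).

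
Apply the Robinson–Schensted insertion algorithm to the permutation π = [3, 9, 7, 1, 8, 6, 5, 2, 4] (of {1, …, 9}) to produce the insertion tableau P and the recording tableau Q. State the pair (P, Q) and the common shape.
P = [1, 2, 4] / [3, 5, 8] / [6] / [7] / [9];  Q = [1, 2, 5] / [3, 6, 9] / [4] / [7] / [8];  common shape = (3, 3, 1, 1, 1)

Row-insert the values π_1, π_2, … into P one at a time, bumping the leftmost entry strictly greater than the inserted value down to the next row. The recording tableau Q records, in position (i, j), the step at which that cell was added to P.
  Insert 3 (step 1): P = [3];  Q = [1]
  Insert 9 (step 2): P = [3, 9];  Q = [1, 2]
  Insert 7 (step 3): P = [3, 7] / [9];  Q = [1, 2] / [3]
  Insert 1 (step 4): P = [1, 7] / [3] / [9];  Q = [1, 2] / [3] / [4]
  Insert 8 (step 5): P = [1, 7, 8] / [3] / [9];  Q = [1, 2, 5] / [3] / [4]
  Insert 6 (step 6): P = [1, 6, 8] / [3, 7] / [9];  Q = [1, 2, 5] / [3, 6] / [4]
  Insert 5 (step 7): P = [1, 5, 8] / [3, 6] / [7] / [9];  Q = [1, 2, 5] / [3, 6] / [4] / [7]
  Insert 2 (step 8): P = [1, 2, 8] / [3, 5] / [6] / [7] / [9];  Q = [1, 2, 5] / [3, 6] / [4] / [7] / [8]
  Insert 4 (step 9): P = [1, 2, 4] / [3, 5, 8] / [6] / [7] / [9];  Q = [1, 2, 5] / [3, 6, 9] / [4] / [7] / [8]
Final shape: (3, 3, 1, 1, 1).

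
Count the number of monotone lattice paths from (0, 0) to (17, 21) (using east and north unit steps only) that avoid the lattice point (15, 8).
Number of paths = 28729660410

Total paths from (0, 0) to (17, 21): C(38, 17) = 28781143380. Paths through (15, 8): (paths (0, 0) → (15, 8)) × (paths (15, 8) → (17, 21)) = C(23, 15) · C(15, 2) = 490314 · 105 = 51482970. Avoidance count = 28781143380 − 51482970 = 28729660410.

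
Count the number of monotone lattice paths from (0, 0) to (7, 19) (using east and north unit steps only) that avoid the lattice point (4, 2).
Number of paths = 640700

Total paths from (0, 0) to (7, 19): C(26, 7) = 657800. Paths through (4, 2): (paths (0, 0) → (4, 2)) × (paths (4, 2) → (7, 19)) = C(6, 4) · C(20, 3) = 15 · 1140 = 17100. Avoidance count = 657800 − 17100 = 640700.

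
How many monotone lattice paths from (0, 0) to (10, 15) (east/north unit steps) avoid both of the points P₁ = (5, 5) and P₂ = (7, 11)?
Number of paths = 1645124

Inclusion–exclusion. Total paths: C(25, 10) = 3268760. Through P₁: C(10, 5)·C(15, 5) = 756756. Through P₂: C(18, 7)·C(7, 3) = 1113840. Since P₁ is strictly southwest of P₂, a monotone path through both must visit P₁ then P₂; paths through both = C(10, 5)·C(8, 2)·C(7, 3) = 246960. Avoid both = 3268760 − 756756 − 1113840 + 246960 = 1645124.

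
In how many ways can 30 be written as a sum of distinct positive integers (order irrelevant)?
q(30) = 296

A partition into distinct parts is a strictly decreasing sequence summing to n. The recurrence d(n, m) = d(n, m−1) + d(n−m, m−1) (use part m at most once) with q(n) = d(n, n) gives q(30) = 296. (Euler's theorem: # distinct-part partitions = # odd-part partitions.)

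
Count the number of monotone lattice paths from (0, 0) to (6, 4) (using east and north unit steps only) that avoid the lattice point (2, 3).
Number of paths = 160

Total paths from (0, 0) to (6, 4): C(10, 6) = 210. Paths through (2, 3): (paths (0, 0) → (2, 3)) × (paths (2, 3) → (6, 4)) = C(5, 2) · C(5, 4) = 10 · 5 = 50. Avoidance count = 210 − 50 = 160.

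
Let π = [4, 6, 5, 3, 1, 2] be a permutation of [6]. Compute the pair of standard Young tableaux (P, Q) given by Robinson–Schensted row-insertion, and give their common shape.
P = [1, 2] / [3, 5] / [4] / [6];  Q = [1, 2] / [3, 6] / [4] / [5];  common shape = (2, 2, 1, 1)

Row-insert the values π_1, π_2, … into P one at a time, bumping the leftmost entry strictly greater than the inserted value down to the next row. The recording tableau Q records, in position (i, j), the step at which that cell was added to P.
  Insert 4 (step 1): P = [4];  Q = [1]
  Insert 6 (step 2): P = [4, 6];  Q = [1, 2]
  Insert 5 (step 3): P = [4, 5] / [6];  Q = [1, 2] / [3]
  Insert 3 (step 4): P = [3, 5] / [4] / [6];  Q = [1, 2] / [3] / [4]
  Insert 1 (step 5): P = [1, 5] / [3] / [4] / [6];  Q = [1, 2] / [3] / [4] / [5]
  Insert 2 (step 6): P = [1, 2] / [3, 5] / [4] / [6];  Q = [1, 2] / [3, 6] / [4] / [5]
Final shape: (2, 2, 1, 1).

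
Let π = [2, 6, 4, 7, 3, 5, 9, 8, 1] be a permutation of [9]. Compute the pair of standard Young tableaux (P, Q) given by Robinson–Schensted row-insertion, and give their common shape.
P = [1, 3, 5, 8] / [2, 7, 9] / [4] / [6];  Q = [1, 2, 4, 7] / [3, 6, 8] / [5] / [9];  common shape = (4, 3, 1, 1)

Row-insert the values π_1, π_2, … into P one at a time, bumping the leftmost entry strictly greater than the inserted value down to the next row. The recording tableau Q records, in position (i, j), the step at which that cell was added to P.
  Insert 2 (step 1): P = [2];  Q = [1]
  Insert 6 (step 2): P = [2, 6];  Q = [1, 2]
  Insert 4 (step 3): P = [2, 4] / [6];  Q = [1, 2] / [3]
  Insert 7 (step 4): P = [2, 4, 7] / [6];  Q = [1, 2, 4] / [3]
  Insert 3 (step 5): P = [2, 3, 7] / [4] / [6];  Q = [1, 2, 4] / [3] / [5]
  Insert 5 (step 6): P = [2, 3, 5] / [4, 7] / [6];  Q = [1, 2, 4] / [3, 6] / [5]
  Insert 9 (step 7): P = [2, 3, 5, 9] / [4, 7] / [6];  Q = [1, 2, 4, 7] / [3, 6] / [5]
  Insert 8 (step 8): P = [2, 3, 5, 8] / [4, 7, 9] / [6];  Q = [1, 2, 4, 7] / [3, 6, 8] / [5]
  Insert 1 (step 9): P = [1, 3, 5, 8] / [2, 7, 9] / [4] / [6];  Q = [1, 2, 4, 7] / [3, 6, 8] / [5] / [9]
Final shape: (4, 3, 1, 1).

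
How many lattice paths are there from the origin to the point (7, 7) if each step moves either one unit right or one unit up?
Number of paths = 3432

A monotone lattice path from (0, 0) to (7, 7) consists of 7 east steps and 7 north steps in some order, so it is determined by which 7 of the 14 steps are east. The count is C(14, 7) = 3432.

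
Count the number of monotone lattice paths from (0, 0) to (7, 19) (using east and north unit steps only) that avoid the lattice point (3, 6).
Number of paths = 457880

Total paths from (0, 0) to (7, 19): C(26, 7) = 657800. Paths through (3, 6): (paths (0, 0) → (3, 6)) × (paths (3, 6) → (7, 19)) = C(9, 3) · C(17, 4) = 84 · 2380 = 199920. Avoidance count = 657800 − 199920 = 457880.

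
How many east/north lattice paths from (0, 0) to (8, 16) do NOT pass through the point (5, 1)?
Number of paths = 730575

Total paths from (0, 0) to (8, 16): C(24, 8) = 735471. Paths through (5, 1): (paths (0, 0) → (5, 1)) × (paths (5, 1) → (8, 16)) = C(6, 5) · C(18, 3) = 6 · 816 = 4896. Avoidance count = 735471 − 4896 = 730575.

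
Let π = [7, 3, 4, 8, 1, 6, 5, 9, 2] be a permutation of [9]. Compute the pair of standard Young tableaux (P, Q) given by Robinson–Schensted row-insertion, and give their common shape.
P = [1, 2, 5, 9] / [3, 4] / [6, 8] / [7];  Q = [1, 3, 4, 8] / [2, 6] / [5, 7] / [9];  common shape = (4, 2, 2, 1)

Row-insert the values π_1, π_2, … into P one at a time, bumping the leftmost entry strictly greater than the inserted value down to the next row. The recording tableau Q records, in position (i, j), the step at which that cell was added to P.
  Insert 7 (step 1): P = [7];  Q = [1]
  Insert 3 (step 2): P = [3] / [7];  Q = [1] / [2]
  Insert 4 (step 3): P = [3, 4] / [7];  Q = [1, 3] / [2]
  Insert 8 (step 4): P = [3, 4, 8] / [7];  Q = [1, 3, 4] / [2]
  Insert 1 (step 5): P = [1, 4, 8] / [3] / [7];  Q = [1, 3, 4] / [2] / [5]
  Insert 6 (step 6): P = [1, 4, 6] / [3, 8] / [7];  Q = [1, 3, 4] / [2, 6] / [5]
  Insert 5 (step 7): P = [1, 4, 5] / [3, 6] / [7, 8];  Q = [1, 3, 4] / [2, 6] / [5, 7]
  Insert 9 (step 8): P = [1, 4, 5, 9] / [3, 6] / [7, 8];  Q = [1, 3, 4, 8] / [2, 6] / [5, 7]
  Insert 2 (step 9): P = [1, 2, 5, 9] / [3, 4] / [6, 8] / [7];  Q = [1, 3, 4, 8] / [2, 6] / [5, 7] / [9]
Final shape: (4, 2, 2, 1).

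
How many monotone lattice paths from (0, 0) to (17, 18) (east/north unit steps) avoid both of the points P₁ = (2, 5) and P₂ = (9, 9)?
Number of paths = 2737798390

Inclusion–exclusion. Total paths: C(35, 17) = 4537567650. Through P₁: C(7, 2)·C(28, 15) = 786285360. Through P₂: C(18, 9)·C(17, 8) = 1181952200. Since P₁ is strictly southwest of P₂, a monotone path through both must visit P₁ then P₂; paths through both = C(7, 2)·C(11, 7)·C(17, 8) = 168468300. Avoid both = 4537567650 − 786285360 − 1181952200 + 168468300 = 2737798390.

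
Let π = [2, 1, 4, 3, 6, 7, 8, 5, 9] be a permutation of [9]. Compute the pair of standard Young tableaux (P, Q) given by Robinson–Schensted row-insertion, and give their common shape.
P = [1, 3, 5, 7, 8, 9] / [2, 4, 6];  Q = [1, 3, 5, 6, 7, 9] / [2, 4, 8];  common shape = (6, 3)

Row-insert the values π_1, π_2, … into P one at a time, bumping the leftmost entry strictly greater than the inserted value down to the next row. The recording tableau Q records, in position (i, j), the step at which that cell was added to P.
  Insert 2 (step 1): P = [2];  Q = [1]
  Insert 1 (step 2): P = [1] / [2];  Q = [1] / [2]
  Insert 4 (step 3): P = [1, 4] / [2];  Q = [1, 3] / [2]
  Insert 3 (step 4): P = [1, 3] / [2, 4];  Q = [1, 3] / [2, 4]
  Insert 6 (step 5): P = [1, 3, 6] / [2, 4];  Q = [1, 3, 5] / [2, 4]
  Insert 7 (step 6): P = [1, 3, 6, 7] / [2, 4];  Q = [1, 3, 5, 6] / [2, 4]
  Insert 8 (step 7): P = [1, 3, 6, 7, 8] / [2, 4];  Q = [1, 3, 5, 6, 7] / [2, 4]
  Insert 5 (step 8): P = [1, 3, 5, 7, 8] / [2, 4, 6];  Q = [1, 3, 5, 6, 7] / [2, 4, 8]
  Insert 9 (step 9): P = [1, 3, 5, 7, 8, 9] / [2, 4, 6];  Q = [1, 3, 5, 6, 7, 9] / [2, 4, 8]
Final shape: (6, 3).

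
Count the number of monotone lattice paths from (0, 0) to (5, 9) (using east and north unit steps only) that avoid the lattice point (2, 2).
Number of paths = 1282

Total paths from (0, 0) to (5, 9): C(14, 5) = 2002. Paths through (2, 2): (paths (0, 0) → (2, 2)) × (paths (2, 2) → (5, 9)) = C(4, 2) · C(10, 3) = 6 · 120 = 720. Avoidance count = 2002 − 720 = 1282.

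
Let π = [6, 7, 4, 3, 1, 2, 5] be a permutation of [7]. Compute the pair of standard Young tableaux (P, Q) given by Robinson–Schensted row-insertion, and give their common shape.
P = [1, 2, 5] / [3, 7] / [4] / [6];  Q = [1, 2, 7] / [3, 6] / [4] / [5];  common shape = (3, 2, 1, 1)

Row-insert the values π_1, π_2, … into P one at a time, bumping the leftmost entry strictly greater than the inserted value down to the next row. The recording tableau Q records, in position (i, j), the step at which that cell was added to P.
  Insert 6 (step 1): P = [6];  Q = [1]
  Insert 7 (step 2): P = [6, 7];  Q = [1, 2]
  Insert 4 (step 3): P = [4, 7] / [6];  Q = [1, 2] / [3]
  Insert 3 (step 4): P = [3, 7] / [4] / [6];  Q = [1, 2] / [3] / [4]
  Insert 1 (step 5): P = [1, 7] / [3] / [4] / [6];  Q = [1, 2] / [3] / [4] / [5]
  Insert 2 (step 6): P = [1, 2] / [3, 7] / [4] / [6];  Q = [1, 2] / [3, 6] / [4] / [5]
  Insert 5 (step 7): P = [1, 2, 5] / [3, 7] / [4] / [6];  Q = [1, 2, 7] / [3, 6] / [4] / [5]
Final shape: (3, 2, 1, 1).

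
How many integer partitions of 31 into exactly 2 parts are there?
p(31, 2 parts) = 15

Partitions of n into exactly k parts are in bijection with partitions of n − k into at most k parts (subtract 1 from each part). So p(31, exactly 2) = p(29, parts ≤ 2). Computing via the recurrence p(m, j) = p(m, j−1) + p(m−j, j) gives 15.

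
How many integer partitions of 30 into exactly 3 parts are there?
p(30, 3 parts) = 75

Partitions of n into exactly k parts are in bijection with partitions of n − k into at most k parts (subtract 1 from each part). So p(30, exactly 3) = p(27, parts ≤ 3). Computing via the recurrence p(m, j) = p(m, j−1) + p(m−j, j) gives 75.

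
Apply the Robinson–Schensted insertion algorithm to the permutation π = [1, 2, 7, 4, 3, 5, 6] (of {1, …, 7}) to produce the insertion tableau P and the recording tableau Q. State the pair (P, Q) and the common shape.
P = [1, 2, 3, 5, 6] / [4] / [7];  Q = [1, 2, 3, 6, 7] / [4] / [5];  common shape = (5, 1, 1)

Row-insert the values π_1, π_2, … into P one at a time, bumping the leftmost entry strictly greater than the inserted value down to the next row. The recording tableau Q records, in position (i, j), the step at which that cell was added to P.
  Insert 1 (step 1): P = [1];  Q = [1]
  Insert 2 (step 2): P = [1, 2];  Q = [1, 2]
  Insert 7 (step 3): P = [1, 2, 7];  Q = [1, 2, 3]
  Insert 4 (step 4): P = [1, 2, 4] / [7];  Q = [1, 2, 3] / [4]
  Insert 3 (step 5): P = [1, 2, 3] / [4] / [7];  Q = [1, 2, 3] / [4] / [5]
  Insert 5 (step 6): P = [1, 2, 3, 5] / [4] / [7];  Q = [1, 2, 3, 6] / [4] / [5]
  Insert 6 (step 7): P = [1, 2, 3, 5, 6] / [4] / [7];  Q = [1, 2, 3, 6, 7] / [4] / [5]
Final shape: (5, 1, 1).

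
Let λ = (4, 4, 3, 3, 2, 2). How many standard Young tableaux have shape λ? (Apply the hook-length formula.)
# SYT of shape (4, 4, 3, 3, 2, 2) = 2756754

Hook-length formula: f^λ = n! / Π hook(c), product over all cells c of the Young diagram. For λ = (4, 4, 3, 3, 2, 2), n = 18 boxes. Hook lengths by row (left-to-right, top-to-bottom): [9, 8, 5, 2]; [8, 7, 4, 1]; [6, 5, 2]; [5, 4, 1]; [3, 2]; [2, 1]. Product of hooks = 2322432000. So f^λ = 18! / 2322432000 = 6402373705728000 / 2322432000 = 2756754.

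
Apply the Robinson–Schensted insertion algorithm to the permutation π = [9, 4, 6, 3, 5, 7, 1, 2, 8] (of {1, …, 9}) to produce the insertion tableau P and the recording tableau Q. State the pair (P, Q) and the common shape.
P = [1, 2, 7, 8] / [3, 5] / [4, 6] / [9];  Q = [1, 3, 6, 9] / [2, 5] / [4, 8] / [7];  common shape = (4, 2, 2, 1)

Row-insert the values π_1, π_2, … into P one at a time, bumping the leftmost entry strictly greater than the inserted value down to the next row. The recording tableau Q records, in position (i, j), the step at which that cell was added to P.
  Insert 9 (step 1): P = [9];  Q = [1]
  Insert 4 (step 2): P = [4] / [9];  Q = [1] / [2]
  Insert 6 (step 3): P = [4, 6] / [9];  Q = [1, 3] / [2]
  Insert 3 (step 4): P = [3, 6] / [4] / [9];  Q = [1, 3] / [2] / [4]
  Insert 5 (step 5): P = [3, 5] / [4, 6] / [9];  Q = [1, 3] / [2, 5] / [4]
  Insert 7 (step 6): P = [3, 5, 7] / [4, 6] / [9];  Q = [1, 3, 6] / [2, 5] / [4]
  Insert 1 (step 7): P = [1, 5, 7] / [3, 6] / [4] / [9];  Q = [1, 3, 6] / [2, 5] / [4] / [7]
  Insert 2 (step 8): P = [1, 2, 7] / [3, 5] / [4, 6] / [9];  Q = [1, 3, 6] / [2, 5] / [4, 8] / [7]
  Insert 8 (step 9): P = [1, 2, 7, 8] / [3, 5] / [4, 6] / [9];  Q = [1, 3, 6, 9] / [2, 5] / [4, 8] / [7]
Final shape: (4, 2, 2, 1).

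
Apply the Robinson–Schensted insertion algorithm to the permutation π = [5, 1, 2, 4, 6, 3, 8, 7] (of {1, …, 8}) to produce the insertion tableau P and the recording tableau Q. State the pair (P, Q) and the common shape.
P = [1, 2, 3, 6, 7] / [4, 8] / [5];  Q = [1, 3, 4, 5, 7] / [2, 8] / [6];  common shape = (5, 2, 1)

Row-insert the values π_1, π_2, … into P one at a time, bumping the leftmost entry strictly greater than the inserted value down to the next row. The recording tableau Q records, in position (i, j), the step at which that cell was added to P.
  Insert 5 (step 1): P = [5];  Q = [1]
  Insert 1 (step 2): P = [1] / [5];  Q = [1] / [2]
  Insert 2 (step 3): P = [1, 2] / [5];  Q = [1, 3] / [2]
  Insert 4 (step 4): P = [1, 2, 4] / [5];  Q = [1, 3, 4] / [2]
  Insert 6 (step 5): P = [1, 2, 4, 6] / [5];  Q = [1, 3, 4, 5] / [2]
  Insert 3 (step 6): P = [1, 2, 3, 6] / [4] / [5];  Q = [1, 3, 4, 5] / [2] / [6]
  Insert 8 (step 7): P = [1, 2, 3, 6, 8] / [4] / [5];  Q = [1, 3, 4, 5, 7] / [2] / [6]
  Insert 7 (step 8): P = [1, 2, 3, 6, 7] / [4, 8] / [5];  Q = [1, 3, 4, 5, 7] / [2, 8] / [6]
Final shape: (5, 2, 1).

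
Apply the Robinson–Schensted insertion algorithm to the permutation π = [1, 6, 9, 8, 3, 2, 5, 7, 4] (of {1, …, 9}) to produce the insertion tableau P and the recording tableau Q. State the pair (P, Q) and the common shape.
P = [1, 2, 4, 7] / [3, 5] / [6, 8] / [9];  Q = [1, 2, 3, 8] / [4, 7] / [5, 9] / [6];  common shape = (4, 2, 2, 1)

Row-insert the values π_1, π_2, … into P one at a time, bumping the leftmost entry strictly greater than the inserted value down to the next row. The recording tableau Q records, in position (i, j), the step at which that cell was added to P.
  Insert 1 (step 1): P = [1];  Q = [1]
  Insert 6 (step 2): P = [1, 6];  Q = [1, 2]
  Insert 9 (step 3): P = [1, 6, 9];  Q = [1, 2, 3]
  Insert 8 (step 4): P = [1, 6, 8] / [9];  Q = [1, 2, 3] / [4]
  Insert 3 (step 5): P = [1, 3, 8] / [6] / [9];  Q = [1, 2, 3] / [4] / [5]
  Insert 2 (step 6): P = [1, 2, 8] / [3] / [6] / [9];  Q = [1, 2, 3] / [4] / [5] / [6]
  Insert 5 (step 7): P = [1, 2, 5] / [3, 8] / [6] / [9];  Q = [1, 2, 3] / [4, 7] / [5] / [6]
  Insert 7 (step 8): P = [1, 2, 5, 7] / [3, 8] / [6] / [9];  Q = [1, 2, 3, 8] / [4, 7] / [5] / [6]
  Insert 4 (step 9): P = [1, 2, 4, 7] / [3, 5] / [6, 8] / [9];  Q = [1, 2, 3, 8] / [4, 7] / [5, 9] / [6]
Final shape: (4, 2, 2, 1).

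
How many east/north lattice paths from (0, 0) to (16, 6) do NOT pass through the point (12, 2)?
Number of paths = 68243

Total paths from (0, 0) to (16, 6): C(22, 16) = 74613. Paths through (12, 2): (paths (0, 0) → (12, 2)) × (paths (12, 2) → (16, 6)) = C(14, 12) · C(8, 4) = 91 · 70 = 6370. Avoidance count = 74613 − 6370 = 68243.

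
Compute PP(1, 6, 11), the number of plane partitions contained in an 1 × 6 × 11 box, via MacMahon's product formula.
PP(1, 6, 11) = 12376

Evaluate the triple product over i = 1..1, j = 1..6, k = 1..11. The factors are (2/1) · (3/2) · (4/3) · (5/4) · (6/5) · (7/6) · (8/7) · (9/8) · … (66 factors total). The numerators and denominators telescope so the product is an integer; carrying out the multiplication exactly gives PP(1, 6, 11) = 12376.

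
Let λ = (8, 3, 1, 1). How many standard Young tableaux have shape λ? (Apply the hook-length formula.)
# SYT of shape (8, 3, 1, 1) = 4212

Hook-length formula: f^λ = n! / Π hook(c), product over all cells c of the Young diagram. For λ = (8, 3, 1, 1), n = 13 boxes. Hook lengths by row (left-to-right, top-to-bottom): [11, 8, 7, 5, 4, 3, 2, 1]; [5, 2, 1]; [2]; [1]. Product of hooks = 1478400. So f^λ = 13! / 1478400 = 6227020800 / 1478400 = 4212.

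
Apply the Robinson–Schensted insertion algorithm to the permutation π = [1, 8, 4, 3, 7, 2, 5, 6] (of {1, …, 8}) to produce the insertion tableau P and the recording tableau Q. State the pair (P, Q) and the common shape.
P = [1, 2, 5, 6] / [3, 7] / [4] / [8];  Q = [1, 2, 5, 8] / [3, 7] / [4] / [6];  common shape = (4, 2, 1, 1)

Row-insert the values π_1, π_2, … into P one at a time, bumping the leftmost entry strictly greater than the inserted value down to the next row. The recording tableau Q records, in position (i, j), the step at which that cell was added to P.
  Insert 1 (step 1): P = [1];  Q = [1]
  Insert 8 (step 2): P = [1, 8];  Q = [1, 2]
  Insert 4 (step 3): P = [1, 4] / [8];  Q = [1, 2] / [3]
  Insert 3 (step 4): P = [1, 3] / [4] / [8];  Q = [1, 2] / [3] / [4]
  Insert 7 (step 5): P = [1, 3, 7] / [4] / [8];  Q = [1, 2, 5] / [3] / [4]
  Insert 2 (step 6): P = [1, 2, 7] / [3] / [4] / [8];  Q = [1, 2, 5] / [3] / [4] / [6]
  Insert 5 (step 7): P = [1, 2, 5] / [3, 7] / [4] / [8];  Q = [1, 2, 5] / [3, 7] / [4] / [6]
  Insert 6 (step 8): P = [1, 2, 5, 6] / [3, 7] / [4] / [8];  Q = [1, 2, 5, 8] / [3, 7] / [4] / [6]
Final shape: (4, 2, 1, 1).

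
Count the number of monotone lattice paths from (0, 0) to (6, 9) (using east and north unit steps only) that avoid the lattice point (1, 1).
Number of paths = 2431

Total paths from (0, 0) to (6, 9): C(15, 6) = 5005. Paths through (1, 1): (paths (0, 0) → (1, 1)) × (paths (1, 1) → (6, 9)) = C(2, 1) · C(13, 5) = 2 · 1287 = 2574. Avoidance count = 5005 − 2574 = 2431.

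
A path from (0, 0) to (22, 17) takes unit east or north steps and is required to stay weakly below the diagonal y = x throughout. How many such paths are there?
Number of paths = 13309856820

By the reflection principle (André's argument), the number of monotone paths to (22, 17) with n ≤ m that never go above y = x is C(39, 22) − C(39, 23) = 51021117810 − 37711260990 = 13309856820.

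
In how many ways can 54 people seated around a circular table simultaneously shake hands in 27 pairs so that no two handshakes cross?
C_27 = 69533550916004

These noncrossing handshakes are counted by the Catalan number C_n = (1/(n + 1)) · C(2n, n). For n = 27: C_27 = (1/28) · C(54, 27) = 1946939425648112/28 = 69533550916004.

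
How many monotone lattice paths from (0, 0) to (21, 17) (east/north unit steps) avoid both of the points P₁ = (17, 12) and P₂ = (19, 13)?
Number of paths = 19366968645

Inclusion–exclusion. Total paths: C(38, 21) = 28781143380. Through P₁: C(29, 17)·C(9, 4) = 6538887810. Through P₂: C(32, 19)·C(6, 2) = 5210604000. Since P₁ is strictly southwest of P₂, a monotone path through both must visit P₁ then P₂; paths through both = C(29, 17)·C(3, 2)·C(6, 2) = 2335317075. Avoid both = 28781143380 − 6538887810 − 5210604000 + 2335317075 = 19366968645.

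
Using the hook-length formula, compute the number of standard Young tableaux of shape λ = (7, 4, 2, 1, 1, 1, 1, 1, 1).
# SYT of shape (7, 4, 2, 1, 1, 1, 1, 1, 1) = 11110554

Hook-length formula: f^λ = n! / Π hook(c), product over all cells c of the Young diagram. For λ = (7, 4, 2, 1, 1, 1, 1, 1, 1), n = 19 boxes. Hook lengths by row (left-to-right, top-to-bottom): [15, 8, 6, 5, 3, 2, 1]; [11, 4, 2, 1]; [8, 1]; [6]; [5]; [4]; [3]; [2]; [1]. Product of hooks = 10948608000. So f^λ = 19! / 10948608000 = 121645100408832000 / 10948608000 = 11110554.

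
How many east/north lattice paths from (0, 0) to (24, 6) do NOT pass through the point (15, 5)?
Number of paths = 438735

Total paths from (0, 0) to (24, 6): C(30, 24) = 593775. Paths through (15, 5): (paths (0, 0) → (15, 5)) × (paths (15, 5) → (24, 6)) = C(20, 15) · C(10, 9) = 15504 · 10 = 155040. Avoidance count = 593775 − 155040 = 438735.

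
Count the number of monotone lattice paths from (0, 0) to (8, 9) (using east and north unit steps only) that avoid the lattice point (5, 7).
Number of paths = 16390

Total paths from (0, 0) to (8, 9): C(17, 8) = 24310. Paths through (5, 7): (paths (0, 0) → (5, 7)) × (paths (5, 7) → (8, 9)) = C(12, 5) · C(5, 3) = 792 · 10 = 7920. Avoidance count = 24310 − 7920 = 16390.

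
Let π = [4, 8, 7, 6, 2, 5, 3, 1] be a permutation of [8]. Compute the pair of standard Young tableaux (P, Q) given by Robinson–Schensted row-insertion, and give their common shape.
P = [1, 3] / [2, 5] / [4] / [6] / [7] / [8];  Q = [1, 2] / [3, 6] / [4] / [5] / [7] / [8];  common shape = (2, 2, 1, 1, 1, 1)

Row-insert the values π_1, π_2, … into P one at a time, bumping the leftmost entry strictly greater than the inserted value down to the next row. The recording tableau Q records, in position (i, j), the step at which that cell was added to P.
  Insert 4 (step 1): P = [4];  Q = [1]
  Insert 8 (step 2): P = [4, 8];  Q = [1, 2]
  Insert 7 (step 3): P = [4, 7] / [8];  Q = [1, 2] / [3]
  Insert 6 (step 4): P = [4, 6] / [7] / [8];  Q = [1, 2] / [3] / [4]
  Insert 2 (step 5): P = [2, 6] / [4] / [7] / [8];  Q = [1, 2] / [3] / [4] / [5]
  Insert 5 (step 6): P = [2, 5] / [4, 6] / [7] / [8];  Q = [1, 2] / [3, 6] / [4] / [5]
  Insert 3 (step 7): P = [2, 3] / [4, 5] / [6] / [7] / [8];  Q = [1, 2] / [3, 6] / [4] / [5] / [7]
  Insert 1 (step 8): P = [1, 3] / [2, 5] / [4] / [6] / [7] / [8];  Q = [1, 2] / [3, 6] / [4] / [5] / [7] / [8]
Final shape: (2, 2, 1, 1, 1, 1).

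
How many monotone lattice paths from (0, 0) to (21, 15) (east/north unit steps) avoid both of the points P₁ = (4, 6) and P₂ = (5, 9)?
Number of paths = 4825046754

Inclusion–exclusion. Total paths: C(36, 21) = 5567902560. Through P₁: C(10, 4)·C(26, 17) = 656155500. Through P₂: C(14, 5)·C(22, 16) = 149375226. Since P₁ is strictly southwest of P₂, a monotone path through both must visit P₁ then P₂; paths through both = C(10, 4)·C(4, 1)·C(22, 16) = 62674920. Avoid both = 5567902560 − 656155500 − 149375226 + 62674920 = 4825046754.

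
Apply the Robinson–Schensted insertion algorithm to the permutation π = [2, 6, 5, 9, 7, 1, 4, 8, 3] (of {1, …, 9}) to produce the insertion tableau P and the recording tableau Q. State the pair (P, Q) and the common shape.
P = [1, 3, 7, 8] / [2, 4] / [5, 9] / [6];  Q = [1, 2, 4, 8] / [3, 5] / [6, 7] / [9];  common shape = (4, 2, 2, 1)

Row-insert the values π_1, π_2, … into P one at a time, bumping the leftmost entry strictly greater than the inserted value down to the next row. The recording tableau Q records, in position (i, j), the step at which that cell was added to P.
  Insert 2 (step 1): P = [2];  Q = [1]
  Insert 6 (step 2): P = [2, 6];  Q = [1, 2]
  Insert 5 (step 3): P = [2, 5] / [6];  Q = [1, 2] / [3]
  Insert 9 (step 4): P = [2, 5, 9] / [6];  Q = [1, 2, 4] / [3]
  Insert 7 (step 5): P = [2, 5, 7] / [6, 9];  Q = [1, 2, 4] / [3, 5]
  Insert 1 (step 6): P = [1, 5, 7] / [2, 9] / [6];  Q = [1, 2, 4] / [3, 5] / [6]
  Insert 4 (step 7): P = [1, 4, 7] / [2, 5] / [6, 9];  Q = [1, 2, 4] / [3, 5] / [6, 7]
  Insert 8 (step 8): P = [1, 4, 7, 8] / [2, 5] / [6, 9];  Q = [1, 2, 4, 8] / [3, 5] / [6, 7]
  Insert 3 (step 9): P = [1, 3, 7, 8] / [2, 4] / [5, 9] / [6];  Q = [1, 2, 4, 8] / [3, 5] / [6, 7] / [9]
Final shape: (4, 2, 2, 1).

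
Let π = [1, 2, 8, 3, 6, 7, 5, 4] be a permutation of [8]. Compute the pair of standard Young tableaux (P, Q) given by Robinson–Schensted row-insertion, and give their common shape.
P = [1, 2, 3, 4, 7] / [5] / [6] / [8];  Q = [1, 2, 3, 5, 6] / [4] / [7] / [8];  common shape = (5, 1, 1, 1)

Row-insert the values π_1, π_2, … into P one at a time, bumping the leftmost entry strictly greater than the inserted value down to the next row. The recording tableau Q records, in position (i, j), the step at which that cell was added to P.
  Insert 1 (step 1): P = [1];  Q = [1]
  Insert 2 (step 2): P = [1, 2];  Q = [1, 2]
  Insert 8 (step 3): P = [1, 2, 8];  Q = [1, 2, 3]
  Insert 3 (step 4): P = [1, 2, 3] / [8];  Q = [1, 2, 3] / [4]
  Insert 6 (step 5): P = [1, 2, 3, 6] / [8];  Q = [1, 2, 3, 5] / [4]
  Insert 7 (step 6): P = [1, 2, 3, 6, 7] / [8];  Q = [1, 2, 3, 5, 6] / [4]
  Insert 5 (step 7): P = [1, 2, 3, 5, 7] / [6] / [8];  Q = [1, 2, 3, 5, 6] / [4] / [7]
  Insert 4 (step 8): P = [1, 2, 3, 4, 7] / [5] / [6] / [8];  Q = [1, 2, 3, 5, 6] / [4] / [7] / [8]
Final shape: (5, 1, 1, 1).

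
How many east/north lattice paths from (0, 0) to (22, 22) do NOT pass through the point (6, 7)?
Number of paths = 1588371989100

Total paths from (0, 0) to (22, 22): C(44, 22) = 2104098963720. Paths through (6, 7): (paths (0, 0) → (6, 7)) × (paths (6, 7) → (22, 22)) = C(13, 6) · C(31, 16) = 1716 · 300540195 = 515726974620. Avoidance count = 2104098963720 − 515726974620 = 1588371989100.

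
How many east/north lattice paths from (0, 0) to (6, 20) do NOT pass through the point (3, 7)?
Number of paths = 163030

Total paths from (0, 0) to (6, 20): C(26, 6) = 230230. Paths through (3, 7): (paths (0, 0) → (3, 7)) × (paths (3, 7) → (6, 20)) = C(10, 3) · C(16, 3) = 120 · 560 = 67200. Avoidance count = 230230 − 67200 = 163030.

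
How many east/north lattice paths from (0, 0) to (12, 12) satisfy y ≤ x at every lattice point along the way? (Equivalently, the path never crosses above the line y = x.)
Number of paths = 208012

By the reflection principle (André's argument), the number of monotone paths to (12, 12) with n ≤ m that never go above y = x is C(24, 12) − C(24, 13) = 2704156 − 2496144 = 208012.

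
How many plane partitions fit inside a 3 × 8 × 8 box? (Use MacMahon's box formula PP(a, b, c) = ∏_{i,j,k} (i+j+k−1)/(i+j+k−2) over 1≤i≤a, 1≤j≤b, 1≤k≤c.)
PP(3, 8, 8) = 33803832920

Evaluate the triple product over i = 1..3, j = 1..8, k = 1..8. The factors are (2/1) · (3/2) · (4/3) · (5/4) · (6/5) · (7/6) · (8/7) · (9/8) · … (192 factors total). The numerators and denominators telescope so the product is an integer; carrying out the multiplication exactly gives PP(3, 8, 8) = 33803832920.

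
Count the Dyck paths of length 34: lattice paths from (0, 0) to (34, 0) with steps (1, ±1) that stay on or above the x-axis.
C_17 = 129644790

These Dyck paths are counted by the Catalan number C_n = (1/(n + 1)) · C(2n, n). For n = 17: C_17 = (1/18) · C(34, 17) = 2333606220/18 = 129644790.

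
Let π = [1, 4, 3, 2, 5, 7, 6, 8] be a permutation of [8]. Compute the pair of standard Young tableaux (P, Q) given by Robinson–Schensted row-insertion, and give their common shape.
P = [1, 2, 5, 6, 8] / [3, 7] / [4];  Q = [1, 2, 5, 6, 8] / [3, 7] / [4];  common shape = (5, 2, 1)

Row-insert the values π_1, π_2, … into P one at a time, bumping the leftmost entry strictly greater than the inserted value down to the next row. The recording tableau Q records, in position (i, j), the step at which that cell was added to P.
  Insert 1 (step 1): P = [1];  Q = [1]
  Insert 4 (step 2): P = [1, 4];  Q = [1, 2]
  Insert 3 (step 3): P = [1, 3] / [4];  Q = [1, 2] / [3]
  Insert 2 (step 4): P = [1, 2] / [3] / [4];  Q = [1, 2] / [3] / [4]
  Insert 5 (step 5): P = [1, 2, 5] / [3] / [4];  Q = [1, 2, 5] / [3] / [4]
  Insert 7 (step 6): P = [1, 2, 5, 7] / [3] / [4];  Q = [1, 2, 5, 6] / [3] / [4]
  Insert 6 (step 7): P = [1, 2, 5, 6] / [3, 7] / [4];  Q = [1, 2, 5, 6] / [3, 7] / [4]
  Insert 8 (step 8): P = [1, 2, 5, 6, 8] / [3, 7] / [4];  Q = [1, 2, 5, 6, 8] / [3, 7] / [4]
Final shape: (5, 2, 1).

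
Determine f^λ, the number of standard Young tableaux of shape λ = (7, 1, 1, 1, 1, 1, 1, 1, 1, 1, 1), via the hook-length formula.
# SYT of shape (7, 1, 1, 1, 1, 1, 1, 1, 1, 1, 1) = 8008

Hook-length formula: f^λ = n! / Π hook(c), product over all cells c of the Young diagram. For λ = (7, 1, 1, 1, 1, 1, 1, 1, 1, 1, 1), n = 17 boxes. Hook lengths by row (left-to-right, top-to-bottom): [17, 6, 5, 4, 3, 2, 1]; [10]; [9]; [8]; [7]; [6]; [5]; [4]; [3]; [2]; [1]. Product of hooks = 44416512000. So f^λ = 17! / 44416512000 = 355687428096000 / 44416512000 = 8008.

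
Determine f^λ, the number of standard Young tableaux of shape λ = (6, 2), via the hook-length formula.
# SYT of shape (6, 2) = 20

Hook-length formula: f^λ = n! / Π hook(c), product over all cells c of the Young diagram. For λ = (6, 2), n = 8 boxes. Hook lengths by row (left-to-right, top-to-bottom): [7, 6, 4, 3, 2, 1]; [2, 1]. Product of hooks = 2016. So f^λ = 8! / 2016 = 40320 / 2016 = 20.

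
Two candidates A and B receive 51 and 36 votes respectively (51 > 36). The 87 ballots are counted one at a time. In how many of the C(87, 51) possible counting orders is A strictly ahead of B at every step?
Strict-lead orderings = 629814145425220935025470

Total orderings of the 87 votes with 51 for A: C(87, 51) = 3652922043466281423147726. By the Bertrand ballot formula (Cycle Lemma / reflection principle), the number of orderings in which A is strictly ahead of B throughout is (p − q)/(p + q) · C(p + q, p) = (51 − 36)/(51 + 36) · 3652922043466281423147726 = 629814145425220935025470.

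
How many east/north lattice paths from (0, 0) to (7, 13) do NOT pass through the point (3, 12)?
Number of paths = 75245

Total paths from (0, 0) to (7, 13): C(20, 7) = 77520. Paths through (3, 12): (paths (0, 0) → (3, 12)) × (paths (3, 12) → (7, 13)) = C(15, 3) · C(5, 4) = 455 · 5 = 2275. Avoidance count = 77520 − 2275 = 75245.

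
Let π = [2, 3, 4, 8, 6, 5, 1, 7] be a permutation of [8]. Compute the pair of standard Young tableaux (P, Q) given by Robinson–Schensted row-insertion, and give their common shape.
P = [1, 3, 4, 5, 7] / [2] / [6] / [8];  Q = [1, 2, 3, 4, 8] / [5] / [6] / [7];  common shape = (5, 1, 1, 1)

Row-insert the values π_1, π_2, … into P one at a time, bumping the leftmost entry strictly greater than the inserted value down to the next row. The recording tableau Q records, in position (i, j), the step at which that cell was added to P.
  Insert 2 (step 1): P = [2];  Q = [1]
  Insert 3 (step 2): P = [2, 3];  Q = [1, 2]
  Insert 4 (step 3): P = [2, 3, 4];  Q = [1, 2, 3]
  Insert 8 (step 4): P = [2, 3, 4, 8];  Q = [1, 2, 3, 4]
  Insert 6 (step 5): P = [2, 3, 4, 6] / [8];  Q = [1, 2, 3, 4] / [5]
  Insert 5 (step 6): P = [2, 3, 4, 5] / [6] / [8];  Q = [1, 2, 3, 4] / [5] / [6]
  Insert 1 (step 7): P = [1, 3, 4, 5] / [2] / [6] / [8];  Q = [1, 2, 3, 4] / [5] / [6] / [7]
  Insert 7 (step 8): P = [1, 3, 4, 5, 7] / [2] / [6] / [8];  Q = [1, 2, 3, 4, 8] / [5] / [6] / [7]
Final shape: (5, 1, 1, 1).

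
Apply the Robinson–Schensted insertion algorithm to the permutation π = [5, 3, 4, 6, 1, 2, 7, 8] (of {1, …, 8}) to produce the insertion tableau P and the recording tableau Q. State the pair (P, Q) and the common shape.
P = [1, 2, 6, 7, 8] / [3, 4] / [5];  Q = [1, 3, 4, 7, 8] / [2, 6] / [5];  common shape = (5, 2, 1)

Row-insert the values π_1, π_2, … into P one at a time, bumping the leftmost entry strictly greater than the inserted value down to the next row. The recording tableau Q records, in position (i, j), the step at which that cell was added to P.
  Insert 5 (step 1): P = [5];  Q = [1]
  Insert 3 (step 2): P = [3] / [5];  Q = [1] / [2]
  Insert 4 (step 3): P = [3, 4] / [5];  Q = [1, 3] / [2]
  Insert 6 (step 4): P = [3, 4, 6] / [5];  Q = [1, 3, 4] / [2]
  Insert 1 (step 5): P = [1, 4, 6] / [3] / [5];  Q = [1, 3, 4] / [2] / [5]
  Insert 2 (step 6): P = [1, 2, 6] / [3, 4] / [5];  Q = [1, 3, 4] / [2, 6] / [5]
  Insert 7 (step 7): P = [1, 2, 6, 7] / [3, 4] / [5];  Q = [1, 3, 4, 7] / [2, 6] / [5]
  Insert 8 (step 8): P = [1, 2, 6, 7, 8] / [3, 4] / [5];  Q = [1, 3, 4, 7, 8] / [2, 6] / [5]
Final shape: (5, 2, 1).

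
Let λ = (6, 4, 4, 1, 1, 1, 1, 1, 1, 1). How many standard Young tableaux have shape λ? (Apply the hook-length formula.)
# SYT of shape (6, 4, 4, 1, 1, 1, 1, 1, 1, 1) = 84651840

Hook-length formula: f^λ = n! / Π hook(c), product over all cells c of the Young diagram. For λ = (6, 4, 4, 1, 1, 1, 1, 1, 1, 1), n = 21 boxes. Hook lengths by row (left-to-right, top-to-bottom): [15, 7, 6, 5, 2, 1]; [12, 4, 3, 2]; [11, 3, 2, 1]; [7]; [6]; [5]; [4]; [3]; [2]; [1]. Product of hooks = 603542016000. So f^λ = 21! / 603542016000 = 51090942171709440000 / 603542016000 = 84651840.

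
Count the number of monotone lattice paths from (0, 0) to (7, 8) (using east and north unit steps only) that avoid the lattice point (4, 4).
Number of paths = 3985

Total paths from (0, 0) to (7, 8): C(15, 7) = 6435. Paths through (4, 4): (paths (0, 0) → (4, 4)) × (paths (4, 4) → (7, 8)) = C(8, 4) · C(7, 3) = 70 · 35 = 2450. Avoidance count = 6435 − 2450 = 3985.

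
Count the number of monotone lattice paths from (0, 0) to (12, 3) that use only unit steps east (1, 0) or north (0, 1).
Number of paths = 455

A monotone lattice path from (0, 0) to (12, 3) consists of 12 east steps and 3 north steps in some order, so it is determined by which 12 of the 15 steps are east. The count is C(15, 12) = 455.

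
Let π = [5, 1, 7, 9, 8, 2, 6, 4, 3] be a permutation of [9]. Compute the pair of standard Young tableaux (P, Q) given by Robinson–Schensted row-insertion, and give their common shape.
P = [1, 2, 3] / [4, 6, 8] / [5] / [7] / [9];  Q = [1, 3, 4] / [2, 5, 7] / [6] / [8] / [9];  common shape = (3, 3, 1, 1, 1)

Row-insert the values π_1, π_2, … into P one at a time, bumping the leftmost entry strictly greater than the inserted value down to the next row. The recording tableau Q records, in position (i, j), the step at which that cell was added to P.
  Insert 5 (step 1): P = [5];  Q = [1]
  Insert 1 (step 2): P = [1] / [5];  Q = [1] / [2]
  Insert 7 (step 3): P = [1, 7] / [5];  Q = [1, 3] / [2]
  Insert 9 (step 4): P = [1, 7, 9] / [5];  Q = [1, 3, 4] / [2]
  Insert 8 (step 5): P = [1, 7, 8] / [5, 9];  Q = [1, 3, 4] / [2, 5]
  Insert 2 (step 6): P = [1, 2, 8] / [5, 7] / [9];  Q = [1, 3, 4] / [2, 5] / [6]
  Insert 6 (step 7): P = [1, 2, 6] / [5, 7, 8] / [9];  Q = [1, 3, 4] / [2, 5, 7] / [6]
  Insert 4 (step 8): P = [1, 2, 4] / [5, 6, 8] / [7] / [9];  Q = [1, 3, 4] / [2, 5, 7] / [6] / [8]
  Insert 3 (step 9): P = [1, 2, 3] / [4, 6, 8] / [5] / [7] / [9];  Q = [1, 3, 4] / [2, 5, 7] / [6] / [8] / [9]
Final shape: (3, 3, 1, 1, 1).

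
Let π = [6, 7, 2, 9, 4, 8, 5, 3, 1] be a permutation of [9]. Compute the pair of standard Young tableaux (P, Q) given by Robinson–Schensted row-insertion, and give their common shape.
P = [1, 3, 5] / [2, 7, 8] / [4] / [6] / [9];  Q = [1, 2, 4] / [3, 5, 6] / [7] / [8] / [9];  common shape = (3, 3, 1, 1, 1)

Row-insert the values π_1, π_2, … into P one at a time, bumping the leftmost entry strictly greater than the inserted value down to the next row. The recording tableau Q records, in position (i, j), the step at which that cell was added to P.
  Insert 6 (step 1): P = [6];  Q = [1]
  Insert 7 (step 2): P = [6, 7];  Q = [1, 2]
  Insert 2 (step 3): P = [2, 7] / [6];  Q = [1, 2] / [3]
  Insert 9 (step 4): P = [2, 7, 9] / [6];  Q = [1, 2, 4] / [3]
  Insert 4 (step 5): P = [2, 4, 9] / [6, 7];  Q = [1, 2, 4] / [3, 5]
  Insert 8 (step 6): P = [2, 4, 8] / [6, 7, 9];  Q = [1, 2, 4] / [3, 5, 6]
  Insert 5 (step 7): P = [2, 4, 5] / [6, 7, 8] / [9];  Q = [1, 2, 4] / [3, 5, 6] / [7]
  Insert 3 (step 8): P = [2, 3, 5] / [4, 7, 8] / [6] / [9];  Q = [1, 2, 4] / [3, 5, 6] / [7] / [8]
  Insert 1 (step 9): P = [1, 3, 5] / [2, 7, 8] / [4] / [6] / [9];  Q = [1, 2, 4] / [3, 5, 6] / [7] / [8] / [9]
Final shape: (3, 3, 1, 1, 1).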